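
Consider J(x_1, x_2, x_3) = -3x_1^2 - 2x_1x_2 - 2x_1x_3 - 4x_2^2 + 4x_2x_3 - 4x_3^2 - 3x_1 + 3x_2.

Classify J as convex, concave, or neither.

concave

J is quadratic, so its Hessian is the constant matrix H = [[-6, -2, -2], [-2, -8, 4], [-2, 4, -8]].
Leading principal minors: -6, 44, -192.
Signs alternate −, +, − ⇒ H ≺ 0 ⇒ concave.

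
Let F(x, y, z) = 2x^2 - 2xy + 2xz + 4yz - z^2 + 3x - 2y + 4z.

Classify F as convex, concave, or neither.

neither

F is quadratic, so its Hessian is the constant matrix H = [[4, -2, 2], [-2, 0, 4], [2, 4, -2]].
Leading principal minors: 4, -4, -88.
Neither pattern holds ⇒ H is indefinite ⇒ neither convex nor concave.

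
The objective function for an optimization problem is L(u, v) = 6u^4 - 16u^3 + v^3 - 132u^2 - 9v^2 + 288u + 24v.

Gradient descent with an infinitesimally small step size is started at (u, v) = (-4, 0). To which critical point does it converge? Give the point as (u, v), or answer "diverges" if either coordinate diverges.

diverges

L is separable, so gradient descent decouples: u follows -∂L/∂u, v follows -∂L/∂v.
∂L/∂u = 24(u - 4)(u - 1)(u + 3); at u=-4 this is -960, so u increases.
∂L/∂v = 3(v - 4)(v - 2); at v=0 this is 24, so v decreases.
The v-coordinate has no critical point in that direction and runs off to infinity.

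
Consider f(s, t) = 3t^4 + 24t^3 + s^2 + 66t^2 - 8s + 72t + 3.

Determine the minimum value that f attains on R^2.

-40

f(s,t) separates as P(s) + Q(t) + 3, so its minimum is min P + min Q + 3.
P'(s) = 2s - 8 vanishes at s ∈ {4}; Q'(t) = 12(t + 1)(t + 2)(t + 3) vanishes at t ∈ {-3, -2, -1}.
Local minima of P (where P''>0): P(4)=-16. Local minima of Q: Q(-3)=-27, Q(-1)=-27.
So the global minimum of f is P(4) + Q(-3) + 3 = -16 − 27 + 3 = -40, attained at (4, -3).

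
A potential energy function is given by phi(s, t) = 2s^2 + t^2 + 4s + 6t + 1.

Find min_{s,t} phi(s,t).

-10

phi(s,t) separates as P(s) + Q(t) + 1, so its minimum is min P + min Q + 1.
P'(s) = 4s + 4 vanishes at s ∈ {-1}; Q'(t) = 2(t + 3) vanishes at t ∈ {-3}.
Local minima of P (where P''>0): P(-1)=-2. Local minima of Q: Q(-3)=-9.
So the global minimum of phi is P(-1) + Q(-3) + 1 = -2 − 9 + 1 = -10, attained at (-1, -3).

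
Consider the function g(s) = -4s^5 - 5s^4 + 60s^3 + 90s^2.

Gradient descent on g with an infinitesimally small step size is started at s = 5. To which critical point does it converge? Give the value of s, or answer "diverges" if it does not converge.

g'(s) = -20s(s - 3)(s + 1)(s + 3), so g'(5) = -9600.
Gradient descent moves in the -g' direction, i.e. s is increasing.
There is no critical point above s=5, and g' keeps the same sign, so the iterate runs off to +∞.

diverges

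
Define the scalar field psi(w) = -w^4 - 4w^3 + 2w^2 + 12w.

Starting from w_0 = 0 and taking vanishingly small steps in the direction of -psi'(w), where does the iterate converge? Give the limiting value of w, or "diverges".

-1

psi'(w) = -4(w - 1)(w + 1)(w + 3), so psi'(0) = 12.
Gradient descent moves in the -psi' direction, i.e. w is decreasing.
The nearest critical point in that direction is w = -1, where psi'' = 16 > 0 (a local minimum). The iterate converges there.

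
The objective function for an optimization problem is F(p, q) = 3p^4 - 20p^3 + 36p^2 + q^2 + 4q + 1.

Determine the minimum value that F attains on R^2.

-3

F(p,q) separates as A(p) + B(q) + 1, so its minimum is min A + min B + 1.
A'(p) = 12p(p - 3)(p - 2) vanishes at p ∈ {0, 2, 3}; B'(q) = 2q + 4 vanishes at q ∈ {-2}.
Local minima of A (where A''>0): A(0)=0, A(3)=27. Local minima of B: B(-2)=-4.
So the global minimum of F is A(0) + B(-2) + 1 = 0 − 4 + 1 = -3, attained at (0, -2).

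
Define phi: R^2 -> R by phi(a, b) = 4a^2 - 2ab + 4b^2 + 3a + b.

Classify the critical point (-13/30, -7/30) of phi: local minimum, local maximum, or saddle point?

local minimum

The Hessian of phi is constant: H = [[8, -2], [-2, 8]].
det(H) = 8·8 − (-2)² = 60.
det(H) > 0 and tr(H) = 16 > 0, so H is positive definite and the point is a local minimum.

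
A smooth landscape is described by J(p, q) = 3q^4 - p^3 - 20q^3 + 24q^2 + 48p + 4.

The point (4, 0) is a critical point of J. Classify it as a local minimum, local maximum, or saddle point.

The mixed partial ∂²J/∂p∂q is 0, so the Hessian at any point is diag(J_pp, J_qq) = diag(-6p, 12(3q^2 - 10q + 4)).
At (4, 0): H = diag(-24, 48).
The eigenvalues have opposite signs, so H is indefinite: a saddle point.

saddle point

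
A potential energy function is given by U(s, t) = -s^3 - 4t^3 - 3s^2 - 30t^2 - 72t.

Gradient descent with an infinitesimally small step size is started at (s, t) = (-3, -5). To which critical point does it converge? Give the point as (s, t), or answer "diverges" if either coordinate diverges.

(-2, -3)

U is separable, so gradient descent decouples: s follows -∂U/∂s, t follows -∂U/∂t.
∂U/∂s = -3s(s + 2); at s=-3 this is -9, so s increases.
∂U/∂t = -12(t + 2)(t + 3); at t=-5 this is -72, so t increases.
s converges to its nearest critical value -2 (a local min of the s-part); t converges to -3. The iterate converges to (-2, -3).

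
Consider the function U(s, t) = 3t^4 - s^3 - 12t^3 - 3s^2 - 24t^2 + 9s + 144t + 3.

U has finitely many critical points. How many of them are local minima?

U separates as a function of s plus a function of t, so ∇U=0 decouples.
∂U/∂s = -3(s - 1)(s + 3) = 0 at s ∈ {-3, 1}; ∂U/∂t = 12(t - 3)(t - 2)(t + 2) = 0 at t ∈ {-2, 2, 3}.
The Hessian is diagonal: diag(U_ss, U_tt). Second derivatives: U_ss(-3)=12, U_ss(1)=-12; U_tt(-2)=240, U_tt(2)=-48, U_tt(3)=60.
Local minima occur where both diagonal entries positive: (-3, -2), (-3, 3). Count: 2.

2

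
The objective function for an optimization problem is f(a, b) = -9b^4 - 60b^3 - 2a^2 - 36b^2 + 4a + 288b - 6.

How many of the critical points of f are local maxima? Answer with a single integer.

f separates as a function of a plus a function of b, so ∇f=0 decouples.
∂f/∂a = -4(a - 1) = 0 at a ∈ {1}; ∂f/∂b = -36(b - 1)(b + 2)(b + 4) = 0 at b ∈ {-4, -2, 1}.
The Hessian is diagonal: diag(f_aa, f_bb). Second derivatives: f_aa(1)=-4; f_bb(-4)=-360, f_bb(-2)=216, f_bb(1)=-540.
Local maxima occur where both diagonal entries negative: (1, -4), (1, 1). Count: 2.

2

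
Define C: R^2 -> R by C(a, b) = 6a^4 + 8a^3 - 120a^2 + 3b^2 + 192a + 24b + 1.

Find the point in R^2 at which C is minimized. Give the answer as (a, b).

(-4, -4)

C(a,b) separates as P(a) + Q(b) + 1, so its minimum is min P + min Q + 1.
P'(a) = 24(a - 2)(a - 1)(a + 4) vanishes at a ∈ {-4, 1, 2}; Q'(b) = 6b + 24 vanishes at b ∈ {-4}.
Local minima of P (where P''>0): P(-4)=-1664, P(2)=64. Local minima of Q: Q(-4)=-48.
So the global minimum of C is P(-4) + Q(-4) + 1 = -1664 − 48 + 1 = -1711, attained at (-4, -4).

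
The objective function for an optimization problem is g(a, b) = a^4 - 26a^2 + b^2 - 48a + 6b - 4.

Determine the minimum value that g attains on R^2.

g(a,b) separates as P(a) + Q(b) − 4, so its minimum is min P + min Q − 4.
P'(a) = 4(a - 4)(a + 1)(a + 3) vanishes at a ∈ {-3, -1, 4}; Q'(b) = 2b + 6 vanishes at b ∈ {-3}.
Local minima of P (where P''>0): P(-3)=-9, P(4)=-352. Local minima of Q: Q(-3)=-9.
So the global minimum of g is P(4) + Q(-3) − 4 = -352 − 9 − 4 = -365, attained at (4, -3).

-365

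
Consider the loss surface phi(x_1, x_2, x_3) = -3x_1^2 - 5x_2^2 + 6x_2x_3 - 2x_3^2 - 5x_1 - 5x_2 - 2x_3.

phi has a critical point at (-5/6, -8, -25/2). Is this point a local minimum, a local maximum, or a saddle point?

The Hessian is constant: H = [[-6, 0, 0], [0, -10, 6], [0, 6, -4]].
Leading principal minors: Δ₁ = -6, Δ₂ = 60, Δ₃ = -24.
The minors alternate sign starting negative (−, +, −), so H is negative definite: a local maximum.

local maximum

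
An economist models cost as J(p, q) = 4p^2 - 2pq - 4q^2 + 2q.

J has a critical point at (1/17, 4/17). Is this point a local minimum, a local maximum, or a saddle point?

The Hessian of J is constant: H = [[8, -2], [-2, -8]].
det(H) = 8·(-8) − (-2)² = -68.
Since det(H) < 0, H is indefinite and the critical point is a saddle point.

saddle point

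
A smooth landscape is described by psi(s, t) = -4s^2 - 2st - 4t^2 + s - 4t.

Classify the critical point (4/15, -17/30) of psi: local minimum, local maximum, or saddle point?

The Hessian of psi is constant: H = [[-8, -2], [-2, -8]].
det(H) = (-8)·(-8) − (-2)² = 60.
det(H) > 0 and tr(H) = -16 < 0, so H is negative definite and the point is a local maximum.

local maximum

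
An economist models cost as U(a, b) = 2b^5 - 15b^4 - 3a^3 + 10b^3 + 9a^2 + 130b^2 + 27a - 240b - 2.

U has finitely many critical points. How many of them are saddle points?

U separates as a function of a plus a function of b, so ∇U=0 decouples.
∂U/∂a = -9(a - 3)(a + 1) = 0 at a ∈ {-1, 3}; ∂U/∂b = 10(b - 4)(b - 3)(b - 1)(b + 2) = 0 at b ∈ {-2, 1, 3, 4}.
The Hessian is diagonal: diag(U_aa, U_bb). Second derivatives: U_aa(-1)=36, U_aa(3)=-36; U_bb(-2)=-900, U_bb(1)=180, U_bb(3)=-100, U_bb(4)=180.
Saddle points occur where the two diagonal entries have opposite signs: (-1, -2), (-1, 3), (3, 1), (3, 4). Count: 4.

4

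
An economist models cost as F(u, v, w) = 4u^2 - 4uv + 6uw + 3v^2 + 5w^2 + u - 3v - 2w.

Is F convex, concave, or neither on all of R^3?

F is quadratic, so its Hessian is the constant matrix H = [[8, -4, 6], [-4, 6, 0], [6, 0, 10]].
Leading principal minors: 8, 32, 104.
All positive ⇒ H ≻ 0 ⇒ convex.

convex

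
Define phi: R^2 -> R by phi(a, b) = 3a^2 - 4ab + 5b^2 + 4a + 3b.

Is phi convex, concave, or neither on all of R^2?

phi is quadratic, so its Hessian is the constant matrix H = [[6, -4], [-4, 10]].
det(H) = 44, tr(H) = 16.
det(H) > 0 and tr(H) > 0, so H is positive definite everywhere: convex.

convex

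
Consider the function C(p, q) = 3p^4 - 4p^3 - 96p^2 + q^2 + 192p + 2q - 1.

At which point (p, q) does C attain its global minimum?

C(p,q) separates as A(p) + B(q) − 1, so its minimum is min A + min B − 1.
A'(p) = 12(p - 4)(p - 1)(p + 4) vanishes at p ∈ {-4, 1, 4}; B'(q) = 2q + 2 vanishes at q ∈ {-1}.
Local minima of A (where A''>0): A(-4)=-1280, A(4)=-256. Local minima of B: B(-1)=-1.
So the global minimum of C is A(-4) + B(-1) − 1 = -1280 − 1 − 1 = -1282, attained at (-4, -1).

(-4, -1)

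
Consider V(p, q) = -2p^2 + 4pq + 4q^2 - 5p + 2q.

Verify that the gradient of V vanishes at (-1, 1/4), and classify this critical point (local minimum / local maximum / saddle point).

∇V = (-4p + 4q - 5, 4p + 8q + 2); substituting (-1, 1/4) gives ∇V = (0, 0), so (-1, 1/4) is indeed a critical point.
The Hessian of V is constant: H = [[-4, 4], [4, 8]].
det(H) = (-4)·8 − 4² = -48.
Since det(H) < 0, H is indefinite and the critical point is a saddle point.

saddle point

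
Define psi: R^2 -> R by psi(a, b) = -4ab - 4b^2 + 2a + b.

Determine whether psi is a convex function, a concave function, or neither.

psi is quadratic, so its Hessian is the constant matrix H = [[0, -4], [-4, -8]].
det(H) = -16, tr(H) = -8.
det(H) < 0, so H is indefinite: neither convex nor concave.

neither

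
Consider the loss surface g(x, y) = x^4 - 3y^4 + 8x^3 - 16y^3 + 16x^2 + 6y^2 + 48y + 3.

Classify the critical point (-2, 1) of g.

local maximum

The mixed partial ∂²g/∂x∂y is 0, so the Hessian at any point is diag(g_xx, g_yy) = diag(4(3x^2 + 12x + 8), 12(-3y^2 - 8y + 1)).
At (-2, 1): H = diag(-16, -120).
Both eigenvalues are negative, so H is negative definite: a local maximum.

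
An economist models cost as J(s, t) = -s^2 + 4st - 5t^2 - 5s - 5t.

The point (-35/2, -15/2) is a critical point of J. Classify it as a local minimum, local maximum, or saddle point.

local maximum

The Hessian of J is constant: H = [[-2, 4], [4, -10]].
det(H) = (-2)·(-10) − 4² = 4.
det(H) > 0 and tr(H) = -12 < 0, so H is negative definite and the point is a local maximum.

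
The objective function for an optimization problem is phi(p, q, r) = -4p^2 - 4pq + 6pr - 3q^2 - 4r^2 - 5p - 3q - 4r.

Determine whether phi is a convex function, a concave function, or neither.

phi is quadratic, so its Hessian is the constant matrix H = [[-8, -4, 6], [-4, -6, 0], [6, 0, -8]].
Leading principal minors: -8, 32, -40.
Signs alternate −, +, − ⇒ H ≺ 0 ⇒ concave.

concave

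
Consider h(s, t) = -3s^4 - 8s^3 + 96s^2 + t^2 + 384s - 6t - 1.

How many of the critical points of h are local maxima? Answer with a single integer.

0

h separates as a function of s plus a function of t, so ∇h=0 decouples.
∂h/∂s = -12(s - 4)(s + 2)(s + 4) = 0 at s ∈ {-4, -2, 4}; ∂h/∂t = 2(t - 3) = 0 at t ∈ {3}.
The Hessian is diagonal: diag(h_ss, h_tt). Second derivatives: h_ss(-4)=-192, h_ss(-2)=144, h_ss(4)=-576; h_tt(3)=2.
Local maxima occur where both diagonal entries negative: none. Count: 0.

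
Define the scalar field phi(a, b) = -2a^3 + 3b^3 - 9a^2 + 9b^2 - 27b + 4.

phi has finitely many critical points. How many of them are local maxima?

phi separates as a function of a plus a function of b, so ∇phi=0 decouples.
∂phi/∂a = -6a(a + 3) = 0 at a ∈ {-3, 0}; ∂phi/∂b = 9(b - 1)(b + 3) = 0 at b ∈ {-3, 1}.
The Hessian is diagonal: diag(phi_aa, phi_bb). Second derivatives: phi_aa(-3)=18, phi_aa(0)=-18; phi_bb(-3)=-36, phi_bb(1)=36.
Local maxima occur where both diagonal entries negative: (0, -3). Count: 1.

1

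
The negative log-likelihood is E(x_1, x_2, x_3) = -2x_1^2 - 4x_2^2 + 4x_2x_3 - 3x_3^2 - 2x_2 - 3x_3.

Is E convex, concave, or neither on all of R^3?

concave

E is quadratic, so its Hessian is the constant matrix H = [[-4, 0, 0], [0, -8, 4], [0, 4, -6]].
Leading principal minors: -4, 32, -128.
Signs alternate −, +, − ⇒ H ≺ 0 ⇒ concave.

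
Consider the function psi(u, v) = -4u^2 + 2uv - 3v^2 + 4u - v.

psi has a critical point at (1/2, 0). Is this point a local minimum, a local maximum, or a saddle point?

The Hessian of psi is constant: H = [[-8, 2], [2, -6]].
det(H) = (-8)·(-6) − 2² = 44.
det(H) > 0 and tr(H) = -14 < 0, so H is negative definite and the point is a local maximum.

local maximum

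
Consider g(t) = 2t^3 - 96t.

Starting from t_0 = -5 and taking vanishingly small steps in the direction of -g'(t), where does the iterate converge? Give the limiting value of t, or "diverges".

diverges

g'(t) = 6(t - 4)(t + 4), so g'(-5) = 54.
Gradient descent moves in the -g' direction, i.e. t is decreasing.
There is no critical point below t=-5, and g' keeps the same sign, so the iterate runs off to −∞.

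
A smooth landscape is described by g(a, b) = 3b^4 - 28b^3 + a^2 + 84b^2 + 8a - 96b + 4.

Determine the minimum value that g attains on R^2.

-76

g(a,b) separates as P(a) + Q(b) + 4, so its minimum is min P + min Q + 4.
P'(a) = 2a + 8 vanishes at a ∈ {-4}; Q'(b) = 12(b - 4)(b - 2)(b - 1) vanishes at b ∈ {1, 2, 4}.
Local minima of P (where P''>0): P(-4)=-16. Local minima of Q: Q(1)=-37, Q(4)=-64.
So the global minimum of g is P(-4) + Q(4) + 4 = -16 − 64 + 4 = -76, attained at (-4, 4).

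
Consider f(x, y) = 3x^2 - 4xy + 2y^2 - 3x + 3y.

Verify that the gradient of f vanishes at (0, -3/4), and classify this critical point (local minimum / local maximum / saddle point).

local minimum

∇f = (6x - 4y - 3, -4x + 4y + 3); substituting (0, -3/4) gives ∇f = (0, 0), so (0, -3/4) is indeed a critical point.
The Hessian of f is constant: H = [[6, -4], [-4, 4]].
det(H) = 6·4 − (-4)² = 8.
det(H) > 0 and tr(H) = 10 > 0, so H is positive definite and the point is a local minimum.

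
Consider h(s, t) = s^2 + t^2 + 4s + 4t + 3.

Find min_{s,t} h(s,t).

-5

h(s,t) separates as P(s) + Q(t) + 3, so its minimum is min P + min Q + 3.
P'(s) = 2s + 4 vanishes at s ∈ {-2}; Q'(t) = 2(t + 2) vanishes at t ∈ {-2}.
Local minima of P (where P''>0): P(-2)=-4. Local minima of Q: Q(-2)=-4.
So the global minimum of h is P(-2) + Q(-2) + 3 = -4 − 4 + 3 = -5, attained at (-2, -2).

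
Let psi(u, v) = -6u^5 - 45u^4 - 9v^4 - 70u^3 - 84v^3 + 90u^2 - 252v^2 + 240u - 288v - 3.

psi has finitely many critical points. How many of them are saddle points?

6

psi separates as a function of u plus a function of v, so ∇psi=0 decouples.
∂psi/∂u = -30(u - 1)(u + 1)(u + 2)(u + 4) = 0 at u ∈ {-4, -2, -1, 1}; ∂psi/∂v = -36(v + 1)(v + 2)(v + 4) = 0 at v ∈ {-4, -2, -1}.
The Hessian is diagonal: diag(psi_uu, psi_vv). Second derivatives: psi_uu(-4)=900, psi_uu(-2)=-180, psi_uu(-1)=180, psi_uu(1)=-900; psi_vv(-4)=-216, psi_vv(-2)=72, psi_vv(-1)=-108.
Saddle points occur where the two diagonal entries have opposite signs: (-4, -4), (-4, -1), (-2, -2), (-1, -4), (-1, -1), (1, -2). Count: 6.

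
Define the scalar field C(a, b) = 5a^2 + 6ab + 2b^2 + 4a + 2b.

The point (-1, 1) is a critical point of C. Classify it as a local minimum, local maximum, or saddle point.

The Hessian of C is constant: H = [[10, 6], [6, 4]].
det(H) = 10·4 − 6² = 4.
det(H) > 0 and tr(H) = 14 > 0, so H is positive definite and the point is a local minimum.

local minimum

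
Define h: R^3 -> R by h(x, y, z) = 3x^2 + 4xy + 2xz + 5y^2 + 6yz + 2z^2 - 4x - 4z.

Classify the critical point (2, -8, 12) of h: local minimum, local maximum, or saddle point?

The Hessian is constant: H = [[6, 4, 2], [4, 10, 6], [2, 6, 4]].
Leading principal minors: Δ₁ = 6, Δ₂ = 44, Δ₃ = 16.
All leading minors are positive, so H is positive definite: a local minimum.

local minimum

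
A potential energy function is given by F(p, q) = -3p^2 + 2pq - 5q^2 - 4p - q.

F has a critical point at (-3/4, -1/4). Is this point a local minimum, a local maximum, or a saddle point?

local maximum

The Hessian of F is constant: H = [[-6, 2], [2, -10]].
det(H) = (-6)·(-10) − 2² = 56.
det(H) > 0 and tr(H) = -16 < 0, so H is negative definite and the point is a local maximum.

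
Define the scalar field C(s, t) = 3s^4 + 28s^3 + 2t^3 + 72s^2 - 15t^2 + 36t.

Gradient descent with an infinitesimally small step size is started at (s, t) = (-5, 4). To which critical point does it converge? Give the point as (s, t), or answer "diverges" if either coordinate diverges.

(-4, 3)

C is separable, so gradient descent decouples: s follows -∂C/∂s, t follows -∂C/∂t.
∂C/∂s = 12s(s + 3)(s + 4); at s=-5 this is -120, so s increases.
∂C/∂t = 6(t - 3)(t - 2); at t=4 this is 12, so t decreases.
s converges to its nearest critical value -4 (a local min of the s-part); t converges to 3. The iterate converges to (-4, 3).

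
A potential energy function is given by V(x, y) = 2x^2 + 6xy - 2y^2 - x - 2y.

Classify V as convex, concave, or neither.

neither

V is quadratic, so its Hessian is the constant matrix H = [[4, 6], [6, -4]].
det(H) = -52, tr(H) = 0.
det(H) < 0, so H is indefinite: neither convex nor concave.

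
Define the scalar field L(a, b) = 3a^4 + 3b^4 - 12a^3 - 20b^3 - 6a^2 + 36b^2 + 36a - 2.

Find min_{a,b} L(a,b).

L(a,b) separates as P(a) + Q(b) − 2, so its minimum is min P + min Q − 2.
P'(a) = 12(a - 3)(a - 1)(a + 1) vanishes at a ∈ {-1, 1, 3}; Q'(b) = 12b(b - 3)(b - 2) vanishes at b ∈ {0, 2, 3}.
Local minima of P (where P''>0): P(-1)=-27, P(3)=-27. Local minima of Q: Q(0)=0, Q(3)=27.
So the global minimum of L is P(-1) + Q(0) − 2 = -27 + 0 − 2 = -29, attained at (-1, 0).

-29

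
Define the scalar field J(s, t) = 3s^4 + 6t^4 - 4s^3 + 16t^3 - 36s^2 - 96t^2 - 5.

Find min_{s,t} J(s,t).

-1218

J(s,t) separates as P(s) + Q(t) − 5, so its minimum is min P + min Q − 5.
P'(s) = 12s(s - 3)(s + 2) vanishes at s ∈ {-2, 0, 3}; Q'(t) = 24t(t - 2)(t + 4) vanishes at t ∈ {-4, 0, 2}.
Local minima of P (where P''>0): P(-2)=-64, P(3)=-189. Local minima of Q: Q(-4)=-1024, Q(2)=-160.
So the global minimum of J is P(3) + Q(-4) − 5 = -189 − 1024 − 5 = -1218, attained at (3, -4).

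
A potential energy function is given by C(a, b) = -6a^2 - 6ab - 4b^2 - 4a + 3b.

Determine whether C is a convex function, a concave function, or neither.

concave

C is quadratic, so its Hessian is the constant matrix H = [[-12, -6], [-6, -8]].
det(H) = 60, tr(H) = -20.
det(H) > 0 and tr(H) < 0, so H is negative definite everywhere: concave.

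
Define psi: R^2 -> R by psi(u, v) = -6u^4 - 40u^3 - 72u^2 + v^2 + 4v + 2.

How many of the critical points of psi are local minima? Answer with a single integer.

1

psi separates as a function of u plus a function of v, so ∇psi=0 decouples.
∂psi/∂u = -24u(u + 2)(u + 3) = 0 at u ∈ {-3, -2, 0}; ∂psi/∂v = 2(v + 2) = 0 at v ∈ {-2}.
The Hessian is diagonal: diag(psi_uu, psi_vv). Second derivatives: psi_uu(-3)=-72, psi_uu(-2)=48, psi_uu(0)=-144; psi_vv(-2)=2.
Local minima occur where both diagonal entries positive: (-2, -2). Count: 1.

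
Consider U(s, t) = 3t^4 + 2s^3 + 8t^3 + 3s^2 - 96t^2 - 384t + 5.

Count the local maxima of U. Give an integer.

U separates as a function of s plus a function of t, so ∇U=0 decouples.
∂U/∂s = 6s(s + 1) = 0 at s ∈ {-1, 0}; ∂U/∂t = 12(t - 4)(t + 2)(t + 4) = 0 at t ∈ {-4, -2, 4}.
The Hessian is diagonal: diag(U_ss, U_tt). Second derivatives: U_ss(-1)=-6, U_ss(0)=6; U_tt(-4)=192, U_tt(-2)=-144, U_tt(4)=576.
Local maxima occur where both diagonal entries negative: (-1, -2). Count: 1.

1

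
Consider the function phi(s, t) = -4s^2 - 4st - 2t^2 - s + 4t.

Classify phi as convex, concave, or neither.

phi is quadratic, so its Hessian is the constant matrix H = [[-8, -4], [-4, -4]].
det(H) = 16, tr(H) = -12.
det(H) > 0 and tr(H) < 0, so H is negative definite everywhere: concave.

concave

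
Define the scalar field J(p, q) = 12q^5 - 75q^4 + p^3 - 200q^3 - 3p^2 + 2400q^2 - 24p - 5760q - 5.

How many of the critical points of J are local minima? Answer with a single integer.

2

J separates as a function of p plus a function of q, so ∇J=0 decouples.
∂J/∂p = 3(p - 4)(p + 2) = 0 at p ∈ {-2, 4}; ∂J/∂q = 60(q - 4)(q - 3)(q - 2)(q + 4) = 0 at q ∈ {-4, 2, 3, 4}.
The Hessian is diagonal: diag(J_pp, J_qq). Second derivatives: J_pp(-2)=-18, J_pp(4)=18; J_qq(-4)=-20160, J_qq(2)=720, J_qq(3)=-420, J_qq(4)=960.
Local minima occur where both diagonal entries positive: (4, 2), (4, 4). Count: 2.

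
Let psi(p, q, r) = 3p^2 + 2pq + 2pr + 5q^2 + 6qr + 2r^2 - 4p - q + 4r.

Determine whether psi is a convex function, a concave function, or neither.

convex

psi is quadratic, so its Hessian is the constant matrix H = [[6, 2, 2], [2, 10, 6], [2, 6, 4]].
Leading principal minors: 6, 56, 16.
All positive ⇒ H ≻ 0 ⇒ convex.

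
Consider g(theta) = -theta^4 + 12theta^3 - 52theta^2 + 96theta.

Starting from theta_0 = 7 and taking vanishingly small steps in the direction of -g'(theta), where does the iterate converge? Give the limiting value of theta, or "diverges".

diverges

g'(theta) = -4(theta - 4)(theta - 3)(theta - 2), so g'(7) = -240.
Gradient descent moves in the -g' direction, i.e. theta is increasing.
There is no critical point above theta=7, and g' keeps the same sign, so the iterate runs off to +∞.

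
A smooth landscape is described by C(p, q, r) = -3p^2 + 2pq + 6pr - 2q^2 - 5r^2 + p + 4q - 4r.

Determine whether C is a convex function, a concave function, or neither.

C is quadratic, so its Hessian is the constant matrix H = [[-6, 2, 6], [2, -4, 0], [6, 0, -10]].
Leading principal minors: -6, 20, -56.
Signs alternate −, +, − ⇒ H ≺ 0 ⇒ concave.

concave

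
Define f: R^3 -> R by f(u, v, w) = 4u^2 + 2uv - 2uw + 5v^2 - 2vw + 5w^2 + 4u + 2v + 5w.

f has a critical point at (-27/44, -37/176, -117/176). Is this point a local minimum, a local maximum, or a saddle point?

The Hessian is constant: H = [[8, 2, -2], [2, 10, -2], [-2, -2, 10]].
Leading principal minors: Δ₁ = 8, Δ₂ = 76, Δ₃ = 704.
All leading minors are positive, so H is positive definite: a local minimum.

local minimum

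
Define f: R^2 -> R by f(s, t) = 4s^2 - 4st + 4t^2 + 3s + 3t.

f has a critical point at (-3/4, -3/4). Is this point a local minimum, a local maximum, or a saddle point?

The Hessian of f is constant: H = [[8, -4], [-4, 8]].
det(H) = 8·8 − (-4)² = 48.
det(H) > 0 and tr(H) = 16 > 0, so H is positive definite and the point is a local minimum.

local minimum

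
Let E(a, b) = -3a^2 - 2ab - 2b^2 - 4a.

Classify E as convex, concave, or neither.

concave

E is quadratic, so its Hessian is the constant matrix H = [[-6, -2], [-2, -4]].
det(H) = 20, tr(H) = -10.
det(H) > 0 and tr(H) < 0, so H is negative definite everywhere: concave.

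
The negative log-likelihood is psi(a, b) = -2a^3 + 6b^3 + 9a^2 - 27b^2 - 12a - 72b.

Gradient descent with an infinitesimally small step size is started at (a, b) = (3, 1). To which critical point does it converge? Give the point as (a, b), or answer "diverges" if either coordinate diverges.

psi is separable, so gradient descent decouples: a follows -∂psi/∂a, b follows -∂psi/∂b.
∂psi/∂a = -6(a - 2)(a - 1); at a=3 this is -12, so a increases.
∂psi/∂b = 18(b - 4)(b + 1); at b=1 this is -108, so b increases.
The a-coordinate has no critical point in that direction and runs off to infinity.

diverges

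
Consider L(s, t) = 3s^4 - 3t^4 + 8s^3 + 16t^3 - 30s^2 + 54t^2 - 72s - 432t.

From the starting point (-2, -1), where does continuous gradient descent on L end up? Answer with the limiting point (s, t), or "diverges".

(-3, 3)

L is separable, so gradient descent decouples: s follows -∂L/∂s, t follows -∂L/∂t.
∂L/∂s = 12(s - 2)(s + 1)(s + 3); at s=-2 this is 48, so s decreases.
∂L/∂t = -12(t - 4)(t - 3)(t + 3); at t=-1 this is -480, so t increases.
s converges to its nearest critical value -3 (a local min of the s-part); t converges to 3. The iterate converges to (-3, 3).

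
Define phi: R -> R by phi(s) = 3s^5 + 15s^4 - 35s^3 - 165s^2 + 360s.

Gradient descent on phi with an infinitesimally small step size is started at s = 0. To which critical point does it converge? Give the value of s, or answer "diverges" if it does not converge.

-3

phi'(s) = 15(s - 2)(s - 1)(s + 3)(s + 4), so phi'(0) = 360.
Gradient descent moves in the -phi' direction, i.e. s is decreasing.
The nearest critical point in that direction is s = -3, where phi'' = 300 > 0 (a local minimum). The iterate converges there.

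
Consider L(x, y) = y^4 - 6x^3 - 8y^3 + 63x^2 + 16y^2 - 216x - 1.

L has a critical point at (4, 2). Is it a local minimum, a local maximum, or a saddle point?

local maximum

The mixed partial ∂²L/∂x∂y is 0, so the Hessian at any point is diag(L_xx, L_yy) = diag(18(-2x + 7), 4(3y^2 - 12y + 8)).
At (4, 2): H = diag(-18, -16).
Both eigenvalues are negative, so H is negative definite: a local maximum.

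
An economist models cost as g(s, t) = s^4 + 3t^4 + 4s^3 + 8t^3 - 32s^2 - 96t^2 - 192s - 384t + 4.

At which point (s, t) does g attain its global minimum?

g(s,t) separates as P(s) + Q(t) + 4, so its minimum is min P + min Q + 4.
P'(s) = 4(s - 4)(s + 3)(s + 4) vanishes at s ∈ {-4, -3, 4}; Q'(t) = 12(t - 4)(t + 2)(t + 4) vanishes at t ∈ {-4, -2, 4}.
Local minima of P (where P''>0): P(-4)=256, P(4)=-768. Local minima of Q: Q(-4)=256, Q(4)=-1792.
So the global minimum of g is P(4) + Q(4) + 4 = -768 − 1792 + 4 = -2556, attained at (4, 4).

(4, 4)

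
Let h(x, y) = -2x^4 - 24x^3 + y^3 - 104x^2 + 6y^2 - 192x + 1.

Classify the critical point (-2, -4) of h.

The mixed partial ∂²h/∂x∂y is 0, so the Hessian at any point is diag(h_xx, h_yy) = diag(-8(3x^2 + 18x + 26), 6(y + 2)).
At (-2, -4): H = diag(-16, -12).
Both eigenvalues are negative, so H is negative definite: a local maximum.

local maximum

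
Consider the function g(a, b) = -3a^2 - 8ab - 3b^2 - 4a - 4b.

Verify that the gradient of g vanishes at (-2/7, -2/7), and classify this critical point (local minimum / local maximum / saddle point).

∇g = (-6a - 8b - 4, -8a - 6b - 4); substituting (-2/7, -2/7) gives ∇g = (0, 0), so (-2/7, -2/7) is indeed a critical point.
The Hessian of g is constant: H = [[-6, -8], [-8, -6]].
det(H) = (-6)·(-6) − (-8)² = -28.
Since det(H) < 0, H is indefinite and the critical point is a saddle point.

saddle point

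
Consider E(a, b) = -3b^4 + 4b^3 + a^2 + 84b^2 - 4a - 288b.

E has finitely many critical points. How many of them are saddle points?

E separates as a function of a plus a function of b, so ∇E=0 decouples.
∂E/∂a = 2(a - 2) = 0 at a ∈ {2}; ∂E/∂b = -12(b - 3)(b - 2)(b + 4) = 0 at b ∈ {-4, 2, 3}.
The Hessian is diagonal: diag(E_aa, E_bb). Second derivatives: E_aa(2)=2; E_bb(-4)=-504, E_bb(2)=72, E_bb(3)=-84.
Saddle points occur where the two diagonal entries have opposite signs: (2, -4), (2, 3). Count: 2.

2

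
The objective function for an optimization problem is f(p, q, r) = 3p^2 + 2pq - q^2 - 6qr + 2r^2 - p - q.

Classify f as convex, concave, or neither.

neither

f is quadratic, so its Hessian is the constant matrix H = [[6, 2, 0], [2, -2, -6], [0, -6, 4]].
Leading principal minors: 6, -16, -280.
Neither pattern holds ⇒ H is indefinite ⇒ neither convex nor concave.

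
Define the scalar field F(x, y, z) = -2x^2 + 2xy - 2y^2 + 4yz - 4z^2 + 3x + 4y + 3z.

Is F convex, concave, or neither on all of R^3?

F is quadratic, so its Hessian is the constant matrix H = [[-4, 2, 0], [2, -4, 4], [0, 4, -8]].
Leading principal minors: -4, 12, -32.
Signs alternate −, +, − ⇒ H ≺ 0 ⇒ concave.

concave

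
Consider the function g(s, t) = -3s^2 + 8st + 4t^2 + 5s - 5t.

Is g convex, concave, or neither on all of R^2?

neither

g is quadratic, so its Hessian is the constant matrix H = [[-6, 8], [8, 8]].
det(H) = -112, tr(H) = 2.
det(H) < 0, so H is indefinite: neither convex nor concave.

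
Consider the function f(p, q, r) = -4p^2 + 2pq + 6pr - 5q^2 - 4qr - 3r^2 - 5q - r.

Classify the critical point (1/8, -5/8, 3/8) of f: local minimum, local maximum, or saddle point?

local maximum

The Hessian is constant: H = [[-8, 2, 6], [2, -10, -4], [6, -4, -6]].
Leading principal minors: Δ₁ = -8, Δ₂ = 76, Δ₃ = -64.
The minors alternate sign starting negative (−, +, −), so H is negative definite: a local maximum.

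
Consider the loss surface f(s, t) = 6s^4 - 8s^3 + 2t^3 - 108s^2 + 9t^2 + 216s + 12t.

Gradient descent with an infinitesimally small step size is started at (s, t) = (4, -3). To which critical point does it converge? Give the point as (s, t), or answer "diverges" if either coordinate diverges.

diverges

f is separable, so gradient descent decouples: s follows -∂f/∂s, t follows -∂f/∂t.
∂f/∂s = 24(s - 3)(s - 1)(s + 3); at s=4 this is 504, so s decreases.
∂f/∂t = 6(t + 1)(t + 2); at t=-3 this is 12, so t decreases.
The t-coordinate has no critical point in that direction and runs off to infinity.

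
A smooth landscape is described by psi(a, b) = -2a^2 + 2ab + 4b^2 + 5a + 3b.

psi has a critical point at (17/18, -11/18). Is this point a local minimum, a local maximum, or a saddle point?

The Hessian of psi is constant: H = [[-4, 2], [2, 8]].
det(H) = (-4)·8 − 2² = -36.
Since det(H) < 0, H is indefinite and the critical point is a saddle point.

saddle point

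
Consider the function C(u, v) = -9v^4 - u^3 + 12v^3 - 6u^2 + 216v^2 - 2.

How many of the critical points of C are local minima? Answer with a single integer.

C separates as a function of u plus a function of v, so ∇C=0 decouples.
∂C/∂u = -3u(u + 4) = 0 at u ∈ {-4, 0}; ∂C/∂v = -36v(v - 4)(v + 3) = 0 at v ∈ {-3, 0, 4}.
The Hessian is diagonal: diag(C_uu, C_vv). Second derivatives: C_uu(-4)=12, C_uu(0)=-12; C_vv(-3)=-756, C_vv(0)=432, C_vv(4)=-1008.
Local minima occur where both diagonal entries positive: (-4, 0). Count: 1.

1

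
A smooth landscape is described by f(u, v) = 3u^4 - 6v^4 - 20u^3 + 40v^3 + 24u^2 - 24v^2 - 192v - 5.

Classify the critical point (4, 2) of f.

The mixed partial ∂²f/∂u∂v is 0, so the Hessian at any point is diag(f_uu, f_vv) = diag(12(3u^2 - 10u + 4), 24(-3v^2 + 10v - 2)).
At (4, 2): H = diag(144, 144).
Both eigenvalues are positive, so H is positive definite: a local minimum.

local minimum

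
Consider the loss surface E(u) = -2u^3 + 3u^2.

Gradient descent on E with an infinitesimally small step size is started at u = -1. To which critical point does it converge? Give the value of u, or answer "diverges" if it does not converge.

0

E'(u) = -6u(u - 1), so E'(-1) = -12.
Gradient descent moves in the -E' direction, i.e. u is increasing.
The nearest critical point in that direction is u = 0, where E'' = 6 > 0 (a local minimum). The iterate converges there.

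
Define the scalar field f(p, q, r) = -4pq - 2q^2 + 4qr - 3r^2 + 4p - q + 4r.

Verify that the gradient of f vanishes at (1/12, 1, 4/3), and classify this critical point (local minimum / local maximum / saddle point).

∇f = (-4q + 4, -4p - 4q + 4r - 1, 4q - 6r + 4); substituting (1/12, 1, 4/3) gives ∇f = (0, 0, 0), so (1/12, 1, 4/3) is indeed a critical point.
The Hessian is constant: H = [[0, -4, 0], [-4, -4, 4], [0, 4, -6]].
Leading principal minors: Δ₁ = 0, Δ₂ = -16, Δ₃ = 96.
The minors fit neither the all-positive nor the alternating-sign pattern, so H is indefinite: a saddle point.

saddle point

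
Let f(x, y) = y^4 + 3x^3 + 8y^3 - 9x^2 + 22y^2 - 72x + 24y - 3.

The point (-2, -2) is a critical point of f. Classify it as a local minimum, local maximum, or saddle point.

The mixed partial ∂²f/∂x∂y is 0, so the Hessian at any point is diag(f_xx, f_yy) = diag(18(x - 1), 4(3y^2 + 12y + 11)).
At (-2, -2): H = diag(-54, -4).
Both eigenvalues are negative, so H is negative definite: a local maximum.

local maximum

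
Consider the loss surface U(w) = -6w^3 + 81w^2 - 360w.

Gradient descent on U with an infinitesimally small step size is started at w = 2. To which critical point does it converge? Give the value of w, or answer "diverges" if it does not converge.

U'(w) = -18(w - 5)(w - 4), so U'(2) = -108.
Gradient descent moves in the -U' direction, i.e. w is increasing.
The nearest critical point in that direction is w = 4, where U'' = 18 > 0 (a local minimum). The iterate converges there.

4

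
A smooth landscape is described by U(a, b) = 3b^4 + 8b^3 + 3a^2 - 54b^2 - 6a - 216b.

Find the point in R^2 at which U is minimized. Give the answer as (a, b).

U(a,b) separates as P(a) + Q(b), so its minimum is min P + min Q.
P'(a) = 6a - 6 vanishes at a ∈ {1}; Q'(b) = 12(b - 3)(b + 2)(b + 3) vanishes at b ∈ {-3, -2, 3}.
Local minima of P (where P''>0): P(1)=-3. Local minima of Q: Q(-3)=189, Q(3)=-675.
So the global minimum of U is P(1) + Q(3) = -3 − 675 = -678, attained at (1, 3).

(1, 3)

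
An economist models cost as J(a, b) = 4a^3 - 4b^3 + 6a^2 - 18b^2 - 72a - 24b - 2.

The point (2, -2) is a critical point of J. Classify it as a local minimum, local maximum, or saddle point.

local minimum

The mixed partial ∂²J/∂a∂b is 0, so the Hessian at any point is diag(J_aa, J_bb) = diag(12(2a + 1), -12(2b + 3)).
At (2, -2): H = diag(60, 12).
Both eigenvalues are positive, so H is positive definite: a local minimum.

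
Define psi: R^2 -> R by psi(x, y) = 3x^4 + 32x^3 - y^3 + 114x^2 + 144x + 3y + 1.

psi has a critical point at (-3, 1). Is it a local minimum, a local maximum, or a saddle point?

The mixed partial ∂²psi/∂x∂y is 0, so the Hessian at any point is diag(psi_xx, psi_yy) = diag(12(3x^2 + 16x + 19), -6y).
At (-3, 1): H = diag(-24, -6).
Both eigenvalues are negative, so H is negative definite: a local maximum.

local maximum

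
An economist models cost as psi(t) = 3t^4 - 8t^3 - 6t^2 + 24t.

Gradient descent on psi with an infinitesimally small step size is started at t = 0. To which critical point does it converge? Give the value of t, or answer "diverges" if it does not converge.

-1

psi'(t) = 12(t - 2)(t - 1)(t + 1), so psi'(0) = 24.
Gradient descent moves in the -psi' direction, i.e. t is decreasing.
The nearest critical point in that direction is t = -1, where psi'' = 72 > 0 (a local minimum). The iterate converges there.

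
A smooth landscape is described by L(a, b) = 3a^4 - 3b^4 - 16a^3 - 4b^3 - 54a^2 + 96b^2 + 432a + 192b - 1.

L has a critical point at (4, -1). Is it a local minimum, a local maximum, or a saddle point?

The mixed partial ∂²L/∂a∂b is 0, so the Hessian at any point is diag(L_aa, L_bb) = diag(12(3a^2 - 8a - 9), 12(-3b^2 - 2b + 16)).
At (4, -1): H = diag(84, 180).
Both eigenvalues are positive, so H is positive definite: a local minimum.

local minimum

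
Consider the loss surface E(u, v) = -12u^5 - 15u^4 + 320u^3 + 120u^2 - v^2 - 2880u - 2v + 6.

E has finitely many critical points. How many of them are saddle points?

2

E separates as a function of u plus a function of v, so ∇E=0 decouples.
∂E/∂u = -60(u - 3)(u - 2)(u + 2)(u + 4) = 0 at u ∈ {-4, -2, 2, 3}; ∂E/∂v = -2(v + 1) = 0 at v ∈ {-1}.
The Hessian is diagonal: diag(E_uu, E_vv). Second derivatives: E_uu(-4)=5040, E_uu(-2)=-2400, E_uu(2)=1440, E_uu(3)=-2100; E_vv(-1)=-2.
Saddle points occur where the two diagonal entries have opposite signs: (-4, -1), (2, -1). Count: 2.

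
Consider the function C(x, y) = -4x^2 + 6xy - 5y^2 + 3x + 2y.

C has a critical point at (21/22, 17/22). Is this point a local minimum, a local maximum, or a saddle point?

The Hessian of C is constant: H = [[-8, 6], [6, -10]].
det(H) = (-8)·(-10) − 6² = 44.
det(H) > 0 and tr(H) = -18 < 0, so H is negative definite and the point is a local maximum.

local maximum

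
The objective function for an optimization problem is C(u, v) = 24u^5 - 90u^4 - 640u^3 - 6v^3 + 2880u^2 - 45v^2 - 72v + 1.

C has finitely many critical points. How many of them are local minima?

2

C separates as a function of u plus a function of v, so ∇C=0 decouples.
∂C/∂u = 120u(u - 4)(u - 3)(u + 4) = 0 at u ∈ {-4, 0, 3, 4}; ∂C/∂v = -18(v + 1)(v + 4) = 0 at v ∈ {-4, -1}.
The Hessian is diagonal: diag(C_uu, C_vv). Second derivatives: C_uu(-4)=-26880, C_uu(0)=5760, C_uu(3)=-2520, C_uu(4)=3840; C_vv(-4)=54, C_vv(-1)=-54.
Local minima occur where both diagonal entries positive: (0, -4), (4, -4). Count: 2.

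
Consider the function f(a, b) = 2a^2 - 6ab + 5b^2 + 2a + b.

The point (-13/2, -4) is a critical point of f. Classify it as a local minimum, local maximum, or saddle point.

local minimum

The Hessian of f is constant: H = [[4, -6], [-6, 10]].
det(H) = 4·10 − (-6)² = 4.
det(H) > 0 and tr(H) = 14 > 0, so H is positive definite and the point is a local minimum.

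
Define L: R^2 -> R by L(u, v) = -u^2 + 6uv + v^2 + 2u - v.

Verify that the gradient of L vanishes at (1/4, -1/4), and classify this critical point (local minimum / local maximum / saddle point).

saddle point

∇L = (-2u + 6v + 2, 6u + 2v - 1); substituting (1/4, -1/4) gives ∇L = (0, 0), so (1/4, -1/4) is indeed a critical point.
The Hessian of L is constant: H = [[-2, 6], [6, 2]].
det(H) = (-2)·2 − 6² = -40.
Since det(H) < 0, H is indefinite and the critical point is a saddle point.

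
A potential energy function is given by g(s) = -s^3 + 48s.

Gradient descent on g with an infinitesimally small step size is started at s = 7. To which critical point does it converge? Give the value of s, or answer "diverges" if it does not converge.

diverges

g'(s) = -3(s - 4)(s + 4), so g'(7) = -99.
Gradient descent moves in the -g' direction, i.e. s is increasing.
There is no critical point above s=7, and g' keeps the same sign, so the iterate runs off to +∞.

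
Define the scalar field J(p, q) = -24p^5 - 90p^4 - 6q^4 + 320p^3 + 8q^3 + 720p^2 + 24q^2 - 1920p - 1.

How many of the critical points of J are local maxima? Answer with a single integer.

J separates as a function of p plus a function of q, so ∇J=0 decouples.
∂J/∂p = -120(p - 2)(p - 1)(p + 2)(p + 4) = 0 at p ∈ {-4, -2, 1, 2}; ∂J/∂q = -24q(q - 2)(q + 1) = 0 at q ∈ {-1, 0, 2}.
The Hessian is diagonal: diag(J_pp, J_qq). Second derivatives: J_pp(-4)=7200, J_pp(-2)=-2880, J_pp(1)=1800, J_pp(2)=-2880; J_qq(-1)=-72, J_qq(0)=48, J_qq(2)=-144.
Local maxima occur where both diagonal entries negative: (-2, -1), (-2, 2), (2, -1), (2, 2). Count: 4.

4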